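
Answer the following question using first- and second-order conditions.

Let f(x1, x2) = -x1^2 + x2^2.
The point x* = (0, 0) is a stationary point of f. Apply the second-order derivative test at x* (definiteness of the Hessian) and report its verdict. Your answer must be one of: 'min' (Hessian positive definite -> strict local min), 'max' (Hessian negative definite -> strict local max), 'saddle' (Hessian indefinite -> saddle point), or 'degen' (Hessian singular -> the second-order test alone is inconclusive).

Compute the Hessian H = grad^2 f:
  H = [[-2, 0], [0, 2]]
Verify stationarity: grad f(x*) = H x* + g = (0, 0).
Eigenvalues of H: -2, 2.
Eigenvalues have mixed signs, so H is indefinite -> x* is a saddle point.

saddle


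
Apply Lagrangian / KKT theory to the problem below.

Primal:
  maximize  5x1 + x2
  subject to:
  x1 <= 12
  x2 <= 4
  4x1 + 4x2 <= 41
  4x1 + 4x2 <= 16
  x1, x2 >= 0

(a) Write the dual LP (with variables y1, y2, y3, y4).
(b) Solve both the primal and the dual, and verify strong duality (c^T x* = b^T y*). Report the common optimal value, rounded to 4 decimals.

The standard primal-dual pair for 'max c^T x s.t. A x <= b, x >= 0' is:
  Dual:  min b^T y  s.t.  A^T y >= c,  y >= 0.

So the dual LP is:
  minimize  12y1 + 4y2 + 41y3 + 16y4
  subject to:
    y1 + 4y3 + 4y4 >= 5
    y2 + 4y3 + 4y4 >= 1
    y1, y2, y3, y4 >= 0

Solving the primal: x* = (4, 0).
  primal value c^T x* = 20.
Solving the dual: y* = (0, 0, 0, 1.25).
  dual value b^T y* = 20.
Strong duality: c^T x* = b^T y*. Confirmed.

20


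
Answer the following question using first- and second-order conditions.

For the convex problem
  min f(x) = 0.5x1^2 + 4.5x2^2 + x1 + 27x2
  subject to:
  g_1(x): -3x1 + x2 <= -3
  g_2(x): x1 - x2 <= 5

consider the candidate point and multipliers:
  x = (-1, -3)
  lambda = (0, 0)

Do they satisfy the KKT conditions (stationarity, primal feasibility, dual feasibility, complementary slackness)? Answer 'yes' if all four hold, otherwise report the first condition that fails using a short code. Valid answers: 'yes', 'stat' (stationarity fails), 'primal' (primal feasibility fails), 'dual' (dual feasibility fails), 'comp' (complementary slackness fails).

Gradient of f: grad f(x) = Q x + c = (0, 0)
Constraint values g_i(x) = a_i^T x - b_i:
  g_1((-1, -3)) = 3
  g_2((-1, -3)) = -3
Stationarity residual: grad f(x) + sum_i lambda_i a_i = (0, 0)
  -> stationarity OK
Primal feasibility (all g_i <= 0): FAILS
Dual feasibility (all lambda_i >= 0): OK
Complementary slackness (lambda_i * g_i(x) = 0 for all i): OK

Verdict: the first failing condition is primal_feasibility -> primal.

primal


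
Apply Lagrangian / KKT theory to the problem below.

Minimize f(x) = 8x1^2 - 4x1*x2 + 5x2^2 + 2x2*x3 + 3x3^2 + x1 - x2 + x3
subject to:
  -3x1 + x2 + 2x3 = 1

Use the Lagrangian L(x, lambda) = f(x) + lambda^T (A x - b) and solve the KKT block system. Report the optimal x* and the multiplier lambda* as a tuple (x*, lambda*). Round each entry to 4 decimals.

Form the Lagrangian:
  L(x, lambda) = (1/2) x^T Q x + c^T x + lambda^T (A x - b)
Stationarity (grad_x L = 0): Q x + c + A^T lambda = 0.
Primal feasibility: A x = b.

This gives the KKT block system:
  [ Q   A^T ] [ x     ]   [-c ]
  [ A    0  ] [ lambda ] = [ b ]

Solving the linear system:
  x*      = (-0.222, 0.082, 0.126)
  lambda* = (-0.96)
  f(x*)   = 0.391

x* = (-0.222, 0.082, 0.126), lambda* = (-0.96)


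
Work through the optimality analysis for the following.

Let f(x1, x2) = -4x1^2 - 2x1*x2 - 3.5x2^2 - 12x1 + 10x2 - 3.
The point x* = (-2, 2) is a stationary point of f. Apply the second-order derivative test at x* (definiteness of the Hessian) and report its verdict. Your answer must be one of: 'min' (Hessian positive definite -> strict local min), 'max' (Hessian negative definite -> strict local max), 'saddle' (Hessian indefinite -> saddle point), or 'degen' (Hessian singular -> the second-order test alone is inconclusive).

Compute the Hessian H = grad^2 f:
  H = [[-8, -2], [-2, -7]]
Verify stationarity: grad f(x*) = H x* + g = (0, 0).
Eigenvalues of H: -9.5616, -5.4384.
Both eigenvalues < 0, so H is negative definite -> x* is a strict local max.

max


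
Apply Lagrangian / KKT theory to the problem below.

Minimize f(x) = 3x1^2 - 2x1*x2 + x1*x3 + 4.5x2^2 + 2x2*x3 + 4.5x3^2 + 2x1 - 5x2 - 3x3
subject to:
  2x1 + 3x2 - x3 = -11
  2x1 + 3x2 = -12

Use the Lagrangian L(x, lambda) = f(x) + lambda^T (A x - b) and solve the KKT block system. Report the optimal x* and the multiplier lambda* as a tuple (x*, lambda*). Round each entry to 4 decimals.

Form the Lagrangian:
  L(x, lambda) = (1/2) x^T Q x + c^T x + lambda^T (A x - b)
Stationarity (grad_x L = 0): Q x + c + A^T lambda = 0.
Primal feasibility: A x = b.

This gives the KKT block system:
  [ Q   A^T ] [ x     ]   [-c ]
  [ A    0  ] [ lambda ] = [ b ]

Solving the linear system:
  x*      = (-2.9737, -2.0175, -1)
  lambda* = (-19.0088, 25.4123)
  f(x*)   = 51.4956

x* = (-2.9737, -2.0175, -1), lambda* = (-19.0088, 25.4123)


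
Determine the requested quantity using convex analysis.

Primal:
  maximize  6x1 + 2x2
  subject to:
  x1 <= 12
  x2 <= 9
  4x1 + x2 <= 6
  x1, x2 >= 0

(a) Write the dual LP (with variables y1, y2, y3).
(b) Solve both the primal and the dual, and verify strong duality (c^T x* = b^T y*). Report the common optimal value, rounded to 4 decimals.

The standard primal-dual pair for 'max c^T x s.t. A x <= b, x >= 0' is:
  Dual:  min b^T y  s.t.  A^T y >= c,  y >= 0.

So the dual LP is:
  minimize  12y1 + 9y2 + 6y3
  subject to:
    y1 + 4y3 >= 6
    y2 + y3 >= 2
    y1, y2, y3 >= 0

Solving the primal: x* = (0, 6).
  primal value c^T x* = 12.
Solving the dual: y* = (0, 0, 2).
  dual value b^T y* = 12.
Strong duality: c^T x* = b^T y*. Confirmed.

12


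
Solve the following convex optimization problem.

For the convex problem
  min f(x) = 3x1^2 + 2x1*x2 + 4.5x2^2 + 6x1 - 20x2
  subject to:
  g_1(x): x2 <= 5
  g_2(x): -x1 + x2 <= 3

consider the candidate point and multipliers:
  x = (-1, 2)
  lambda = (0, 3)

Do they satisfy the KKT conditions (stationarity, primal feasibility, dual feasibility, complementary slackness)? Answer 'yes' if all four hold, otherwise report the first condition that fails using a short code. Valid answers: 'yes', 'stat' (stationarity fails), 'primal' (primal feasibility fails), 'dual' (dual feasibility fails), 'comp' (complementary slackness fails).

Gradient of f: grad f(x) = Q x + c = (4, -4)
Constraint values g_i(x) = a_i^T x - b_i:
  g_1((-1, 2)) = -3
  g_2((-1, 2)) = 0
Stationarity residual: grad f(x) + sum_i lambda_i a_i = (1, -1)
  -> stationarity FAILS
Primal feasibility (all g_i <= 0): OK
Dual feasibility (all lambda_i >= 0): OK
Complementary slackness (lambda_i * g_i(x) = 0 for all i): OK

Verdict: the first failing condition is stationarity -> stat.

stat


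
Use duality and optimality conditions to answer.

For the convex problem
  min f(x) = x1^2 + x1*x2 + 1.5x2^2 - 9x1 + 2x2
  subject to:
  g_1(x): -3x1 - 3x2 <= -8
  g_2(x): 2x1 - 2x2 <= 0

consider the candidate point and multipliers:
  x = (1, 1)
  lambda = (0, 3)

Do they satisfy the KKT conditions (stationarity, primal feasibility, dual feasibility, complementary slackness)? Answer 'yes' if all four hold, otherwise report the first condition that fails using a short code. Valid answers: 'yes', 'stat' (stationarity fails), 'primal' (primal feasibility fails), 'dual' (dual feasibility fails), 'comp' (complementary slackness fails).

Gradient of f: grad f(x) = Q x + c = (-6, 6)
Constraint values g_i(x) = a_i^T x - b_i:
  g_1((1, 1)) = 2
  g_2((1, 1)) = 0
Stationarity residual: grad f(x) + sum_i lambda_i a_i = (0, 0)
  -> stationarity OK
Primal feasibility (all g_i <= 0): FAILS
Dual feasibility (all lambda_i >= 0): OK
Complementary slackness (lambda_i * g_i(x) = 0 for all i): OK

Verdict: the first failing condition is primal_feasibility -> primal.

primal


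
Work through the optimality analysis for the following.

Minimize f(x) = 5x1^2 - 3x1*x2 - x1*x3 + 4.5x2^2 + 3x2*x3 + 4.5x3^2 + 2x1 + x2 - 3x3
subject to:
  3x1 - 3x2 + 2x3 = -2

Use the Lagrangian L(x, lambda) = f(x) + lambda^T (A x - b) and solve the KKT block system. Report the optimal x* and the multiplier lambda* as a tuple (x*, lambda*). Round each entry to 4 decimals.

Form the Lagrangian:
  L(x, lambda) = (1/2) x^T Q x + c^T x + lambda^T (A x - b)
Stationarity (grad_x L = 0): Q x + c + A^T lambda = 0.
Primal feasibility: A x = b.

This gives the KKT block system:
  [ Q   A^T ] [ x     ]   [-c ]
  [ A    0  ] [ lambda ] = [ b ]

Solving the linear system:
  x*      = (-0.5243, 0.1219, -0.0306)
  lambda* = (1.1928)
  f(x*)   = 0.7754

x* = (-0.5243, 0.1219, -0.0306), lambda* = (1.1928)


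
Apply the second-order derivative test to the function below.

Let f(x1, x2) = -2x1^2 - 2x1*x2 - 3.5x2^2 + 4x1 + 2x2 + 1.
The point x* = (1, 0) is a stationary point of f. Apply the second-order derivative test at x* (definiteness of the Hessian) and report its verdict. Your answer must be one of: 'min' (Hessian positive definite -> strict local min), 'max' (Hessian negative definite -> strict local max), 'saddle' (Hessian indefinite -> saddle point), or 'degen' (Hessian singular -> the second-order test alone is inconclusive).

Compute the Hessian H = grad^2 f:
  H = [[-4, -2], [-2, -7]]
Verify stationarity: grad f(x*) = H x* + g = (0, 0).
Eigenvalues of H: -8, -3.
Both eigenvalues < 0, so H is negative definite -> x* is a strict local max.

max


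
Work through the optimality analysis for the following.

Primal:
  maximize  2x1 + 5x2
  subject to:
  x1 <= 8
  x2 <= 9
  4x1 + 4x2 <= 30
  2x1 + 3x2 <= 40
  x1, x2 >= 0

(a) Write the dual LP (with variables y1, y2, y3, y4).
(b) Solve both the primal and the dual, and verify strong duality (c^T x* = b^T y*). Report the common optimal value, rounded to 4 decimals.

The standard primal-dual pair for 'max c^T x s.t. A x <= b, x >= 0' is:
  Dual:  min b^T y  s.t.  A^T y >= c,  y >= 0.

So the dual LP is:
  minimize  8y1 + 9y2 + 30y3 + 40y4
  subject to:
    y1 + 4y3 + 2y4 >= 2
    y2 + 4y3 + 3y4 >= 5
    y1, y2, y3, y4 >= 0

Solving the primal: x* = (0, 7.5).
  primal value c^T x* = 37.5.
Solving the dual: y* = (0, 0, 1.25, 0).
  dual value b^T y* = 37.5.
Strong duality: c^T x* = b^T y*. Confirmed.

37.5


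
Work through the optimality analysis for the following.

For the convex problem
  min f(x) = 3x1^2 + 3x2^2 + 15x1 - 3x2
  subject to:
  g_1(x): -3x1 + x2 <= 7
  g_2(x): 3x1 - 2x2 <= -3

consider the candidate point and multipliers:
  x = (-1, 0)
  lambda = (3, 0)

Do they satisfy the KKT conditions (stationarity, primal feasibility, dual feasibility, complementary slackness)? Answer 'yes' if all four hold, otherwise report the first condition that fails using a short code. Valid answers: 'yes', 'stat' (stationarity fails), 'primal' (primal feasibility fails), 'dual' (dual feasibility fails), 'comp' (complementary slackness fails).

Gradient of f: grad f(x) = Q x + c = (9, -3)
Constraint values g_i(x) = a_i^T x - b_i:
  g_1((-1, 0)) = -4
  g_2((-1, 0)) = 0
Stationarity residual: grad f(x) + sum_i lambda_i a_i = (0, 0)
  -> stationarity OK
Primal feasibility (all g_i <= 0): OK
Dual feasibility (all lambda_i >= 0): OK
Complementary slackness (lambda_i * g_i(x) = 0 for all i): FAILS

Verdict: the first failing condition is complementary_slackness -> comp.

comp


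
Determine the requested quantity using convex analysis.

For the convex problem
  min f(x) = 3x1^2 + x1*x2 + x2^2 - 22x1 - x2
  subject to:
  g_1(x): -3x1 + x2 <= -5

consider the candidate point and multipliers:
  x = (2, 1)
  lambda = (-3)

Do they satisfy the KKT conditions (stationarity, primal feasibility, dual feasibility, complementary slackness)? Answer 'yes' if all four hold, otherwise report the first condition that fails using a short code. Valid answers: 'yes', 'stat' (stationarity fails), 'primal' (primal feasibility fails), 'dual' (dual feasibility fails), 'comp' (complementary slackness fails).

Gradient of f: grad f(x) = Q x + c = (-9, 3)
Constraint values g_i(x) = a_i^T x - b_i:
  g_1((2, 1)) = 0
Stationarity residual: grad f(x) + sum_i lambda_i a_i = (0, 0)
  -> stationarity OK
Primal feasibility (all g_i <= 0): OK
Dual feasibility (all lambda_i >= 0): FAILS
Complementary slackness (lambda_i * g_i(x) = 0 for all i): OK

Verdict: the first failing condition is dual_feasibility -> dual.

dual


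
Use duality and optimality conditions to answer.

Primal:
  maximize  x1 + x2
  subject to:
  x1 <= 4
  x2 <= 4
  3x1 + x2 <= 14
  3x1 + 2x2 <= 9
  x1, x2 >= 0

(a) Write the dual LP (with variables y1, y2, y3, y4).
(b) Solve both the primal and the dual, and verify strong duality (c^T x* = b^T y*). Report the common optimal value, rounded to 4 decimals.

The standard primal-dual pair for 'max c^T x s.t. A x <= b, x >= 0' is:
  Dual:  min b^T y  s.t.  A^T y >= c,  y >= 0.

So the dual LP is:
  minimize  4y1 + 4y2 + 14y3 + 9y4
  subject to:
    y1 + 3y3 + 3y4 >= 1
    y2 + y3 + 2y4 >= 1
    y1, y2, y3, y4 >= 0

Solving the primal: x* = (0.3333, 4).
  primal value c^T x* = 4.3333.
Solving the dual: y* = (0, 0.3333, 0, 0.3333).
  dual value b^T y* = 4.3333.
Strong duality: c^T x* = b^T y*. Confirmed.

4.3333


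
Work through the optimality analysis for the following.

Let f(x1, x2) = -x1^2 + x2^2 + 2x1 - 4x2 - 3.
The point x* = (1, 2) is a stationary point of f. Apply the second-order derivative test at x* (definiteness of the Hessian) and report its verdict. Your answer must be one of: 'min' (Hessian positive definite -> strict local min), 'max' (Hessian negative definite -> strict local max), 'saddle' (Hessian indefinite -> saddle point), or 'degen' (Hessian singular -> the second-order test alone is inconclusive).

Compute the Hessian H = grad^2 f:
  H = [[-2, 0], [0, 2]]
Verify stationarity: grad f(x*) = H x* + g = (0, 0).
Eigenvalues of H: -2, 2.
Eigenvalues have mixed signs, so H is indefinite -> x* is a saddle point.

saddle


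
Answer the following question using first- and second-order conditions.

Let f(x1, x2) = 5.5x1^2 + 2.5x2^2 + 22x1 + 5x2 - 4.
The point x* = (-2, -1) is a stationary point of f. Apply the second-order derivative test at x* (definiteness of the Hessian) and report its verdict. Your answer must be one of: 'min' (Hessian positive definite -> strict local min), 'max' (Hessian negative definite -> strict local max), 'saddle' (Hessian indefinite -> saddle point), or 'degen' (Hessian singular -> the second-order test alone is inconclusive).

Compute the Hessian H = grad^2 f:
  H = [[11, 0], [0, 5]]
Verify stationarity: grad f(x*) = H x* + g = (0, 0).
Eigenvalues of H: 5, 11.
Both eigenvalues > 0, so H is positive definite -> x* is a strict local min.

min


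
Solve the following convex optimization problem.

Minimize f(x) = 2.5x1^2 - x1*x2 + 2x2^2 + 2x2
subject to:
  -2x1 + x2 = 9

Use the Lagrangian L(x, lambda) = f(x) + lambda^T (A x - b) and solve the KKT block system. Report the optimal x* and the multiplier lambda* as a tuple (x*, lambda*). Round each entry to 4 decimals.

Form the Lagrangian:
  L(x, lambda) = (1/2) x^T Q x + c^T x + lambda^T (A x - b)
Stationarity (grad_x L = 0): Q x + c + A^T lambda = 0.
Primal feasibility: A x = b.

This gives the KKT block system:
  [ Q   A^T ] [ x     ]   [-c ]
  [ A    0  ] [ lambda ] = [ b ]

Solving the linear system:
  x*      = (-3.9412, 1.1176)
  lambda* = (-10.4118)
  f(x*)   = 47.9706

x* = (-3.9412, 1.1176), lambda* = (-10.4118)


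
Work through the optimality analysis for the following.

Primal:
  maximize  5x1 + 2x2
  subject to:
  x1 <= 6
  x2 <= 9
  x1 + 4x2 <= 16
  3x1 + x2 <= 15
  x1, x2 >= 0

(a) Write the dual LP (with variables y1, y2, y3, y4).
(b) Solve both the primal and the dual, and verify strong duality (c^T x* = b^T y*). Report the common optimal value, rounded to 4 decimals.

The standard primal-dual pair for 'max c^T x s.t. A x <= b, x >= 0' is:
  Dual:  min b^T y  s.t.  A^T y >= c,  y >= 0.

So the dual LP is:
  minimize  6y1 + 9y2 + 16y3 + 15y4
  subject to:
    y1 + y3 + 3y4 >= 5
    y2 + 4y3 + y4 >= 2
    y1, y2, y3, y4 >= 0

Solving the primal: x* = (4, 3).
  primal value c^T x* = 26.
Solving the dual: y* = (0, 0, 0.0909, 1.6364).
  dual value b^T y* = 26.
Strong duality: c^T x* = b^T y*. Confirmed.

26


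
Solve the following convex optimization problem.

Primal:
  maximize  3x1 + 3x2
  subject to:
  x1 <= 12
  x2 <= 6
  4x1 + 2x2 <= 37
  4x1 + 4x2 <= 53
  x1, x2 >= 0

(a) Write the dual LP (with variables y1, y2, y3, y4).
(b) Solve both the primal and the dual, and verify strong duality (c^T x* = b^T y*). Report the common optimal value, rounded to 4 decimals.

The standard primal-dual pair for 'max c^T x s.t. A x <= b, x >= 0' is:
  Dual:  min b^T y  s.t.  A^T y >= c,  y >= 0.

So the dual LP is:
  minimize  12y1 + 6y2 + 37y3 + 53y4
  subject to:
    y1 + 4y3 + 4y4 >= 3
    y2 + 2y3 + 4y4 >= 3
    y1, y2, y3, y4 >= 0

Solving the primal: x* = (6.25, 6).
  primal value c^T x* = 36.75.
Solving the dual: y* = (0, 1.5, 0.75, 0).
  dual value b^T y* = 36.75.
Strong duality: c^T x* = b^T y*. Confirmed.

36.75


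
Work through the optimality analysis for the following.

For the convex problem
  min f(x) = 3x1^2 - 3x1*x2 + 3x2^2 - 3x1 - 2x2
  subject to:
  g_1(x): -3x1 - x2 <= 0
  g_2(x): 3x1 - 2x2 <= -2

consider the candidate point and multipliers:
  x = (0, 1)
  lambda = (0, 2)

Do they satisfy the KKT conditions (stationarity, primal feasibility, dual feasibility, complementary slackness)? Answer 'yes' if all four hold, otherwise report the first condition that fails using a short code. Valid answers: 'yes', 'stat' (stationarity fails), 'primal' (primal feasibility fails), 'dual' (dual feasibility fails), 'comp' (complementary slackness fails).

Gradient of f: grad f(x) = Q x + c = (-6, 4)
Constraint values g_i(x) = a_i^T x - b_i:
  g_1((0, 1)) = -1
  g_2((0, 1)) = 0
Stationarity residual: grad f(x) + sum_i lambda_i a_i = (0, 0)
  -> stationarity OK
Primal feasibility (all g_i <= 0): OK
Dual feasibility (all lambda_i >= 0): OK
Complementary slackness (lambda_i * g_i(x) = 0 for all i): OK

Verdict: yes, KKT holds.

yes


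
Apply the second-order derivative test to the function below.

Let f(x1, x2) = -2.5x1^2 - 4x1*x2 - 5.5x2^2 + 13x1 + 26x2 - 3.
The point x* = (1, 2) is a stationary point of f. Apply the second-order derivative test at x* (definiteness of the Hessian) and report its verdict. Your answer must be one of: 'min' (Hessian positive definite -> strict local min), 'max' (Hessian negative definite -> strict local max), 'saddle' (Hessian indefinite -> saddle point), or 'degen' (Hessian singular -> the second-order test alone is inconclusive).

Compute the Hessian H = grad^2 f:
  H = [[-5, -4], [-4, -11]]
Verify stationarity: grad f(x*) = H x* + g = (0, 0).
Eigenvalues of H: -13, -3.
Both eigenvalues < 0, so H is negative definite -> x* is a strict local max.

max


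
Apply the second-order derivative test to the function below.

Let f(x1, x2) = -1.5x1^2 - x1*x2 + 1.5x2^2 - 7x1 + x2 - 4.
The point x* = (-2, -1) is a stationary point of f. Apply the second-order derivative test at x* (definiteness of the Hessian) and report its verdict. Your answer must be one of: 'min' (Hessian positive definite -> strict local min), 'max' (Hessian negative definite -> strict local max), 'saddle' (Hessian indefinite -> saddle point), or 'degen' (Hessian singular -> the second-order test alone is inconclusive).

Compute the Hessian H = grad^2 f:
  H = [[-3, -1], [-1, 3]]
Verify stationarity: grad f(x*) = H x* + g = (0, 0).
Eigenvalues of H: -3.1623, 3.1623.
Eigenvalues have mixed signs, so H is indefinite -> x* is a saddle point.

saddle


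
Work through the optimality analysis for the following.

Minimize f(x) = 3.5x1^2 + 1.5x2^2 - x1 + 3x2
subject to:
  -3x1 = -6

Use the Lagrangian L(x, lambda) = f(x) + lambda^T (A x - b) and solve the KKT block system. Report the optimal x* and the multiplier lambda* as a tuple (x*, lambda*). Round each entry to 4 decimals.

Form the Lagrangian:
  L(x, lambda) = (1/2) x^T Q x + c^T x + lambda^T (A x - b)
Stationarity (grad_x L = 0): Q x + c + A^T lambda = 0.
Primal feasibility: A x = b.

This gives the KKT block system:
  [ Q   A^T ] [ x     ]   [-c ]
  [ A    0  ] [ lambda ] = [ b ]

Solving the linear system:
  x*      = (2, -1)
  lambda* = (4.3333)
  f(x*)   = 10.5

x* = (2, -1), lambda* = (4.3333)


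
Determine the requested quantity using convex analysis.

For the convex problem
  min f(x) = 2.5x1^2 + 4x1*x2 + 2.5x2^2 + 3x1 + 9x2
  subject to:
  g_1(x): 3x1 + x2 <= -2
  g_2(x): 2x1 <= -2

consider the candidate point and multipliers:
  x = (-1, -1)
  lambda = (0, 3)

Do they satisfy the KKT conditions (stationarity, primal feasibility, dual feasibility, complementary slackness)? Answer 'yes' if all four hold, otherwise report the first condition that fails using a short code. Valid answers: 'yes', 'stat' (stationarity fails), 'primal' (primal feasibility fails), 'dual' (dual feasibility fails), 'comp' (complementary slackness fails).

Gradient of f: grad f(x) = Q x + c = (-6, 0)
Constraint values g_i(x) = a_i^T x - b_i:
  g_1((-1, -1)) = -2
  g_2((-1, -1)) = 0
Stationarity residual: grad f(x) + sum_i lambda_i a_i = (0, 0)
  -> stationarity OK
Primal feasibility (all g_i <= 0): OK
Dual feasibility (all lambda_i >= 0): OK
Complementary slackness (lambda_i * g_i(x) = 0 for all i): OK

Verdict: yes, KKT holds.

yes


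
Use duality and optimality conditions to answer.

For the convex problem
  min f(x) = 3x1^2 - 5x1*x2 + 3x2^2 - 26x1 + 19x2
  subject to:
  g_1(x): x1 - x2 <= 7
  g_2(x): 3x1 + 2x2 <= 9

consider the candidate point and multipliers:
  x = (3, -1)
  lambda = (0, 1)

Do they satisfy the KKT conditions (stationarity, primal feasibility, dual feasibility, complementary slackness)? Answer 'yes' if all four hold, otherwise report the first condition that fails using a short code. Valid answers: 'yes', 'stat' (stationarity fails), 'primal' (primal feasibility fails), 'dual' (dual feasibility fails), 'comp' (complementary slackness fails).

Gradient of f: grad f(x) = Q x + c = (-3, -2)
Constraint values g_i(x) = a_i^T x - b_i:
  g_1((3, -1)) = -3
  g_2((3, -1)) = -2
Stationarity residual: grad f(x) + sum_i lambda_i a_i = (0, 0)
  -> stationarity OK
Primal feasibility (all g_i <= 0): OK
Dual feasibility (all lambda_i >= 0): OK
Complementary slackness (lambda_i * g_i(x) = 0 for all i): FAILS

Verdict: the first failing condition is complementary_slackness -> comp.

comp


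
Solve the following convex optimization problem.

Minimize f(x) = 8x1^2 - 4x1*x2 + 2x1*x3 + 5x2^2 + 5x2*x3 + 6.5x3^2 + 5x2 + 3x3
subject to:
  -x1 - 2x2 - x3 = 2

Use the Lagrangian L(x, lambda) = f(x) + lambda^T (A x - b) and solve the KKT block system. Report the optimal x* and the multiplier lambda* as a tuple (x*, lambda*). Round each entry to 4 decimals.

Form the Lagrangian:
  L(x, lambda) = (1/2) x^T Q x + c^T x + lambda^T (A x - b)
Stationarity (grad_x L = 0): Q x + c + A^T lambda = 0.
Primal feasibility: A x = b.

This gives the KKT block system:
  [ Q   A^T ] [ x     ]   [-c ]
  [ A    0  ] [ lambda ] = [ b ]

Solving the linear system:
  x*      = (-0.3008, -0.8831, 0.067)
  lambda* = (-1.1464)
  f(x*)   = -0.9608

x* = (-0.3008, -0.8831, 0.067), lambda* = (-1.1464)


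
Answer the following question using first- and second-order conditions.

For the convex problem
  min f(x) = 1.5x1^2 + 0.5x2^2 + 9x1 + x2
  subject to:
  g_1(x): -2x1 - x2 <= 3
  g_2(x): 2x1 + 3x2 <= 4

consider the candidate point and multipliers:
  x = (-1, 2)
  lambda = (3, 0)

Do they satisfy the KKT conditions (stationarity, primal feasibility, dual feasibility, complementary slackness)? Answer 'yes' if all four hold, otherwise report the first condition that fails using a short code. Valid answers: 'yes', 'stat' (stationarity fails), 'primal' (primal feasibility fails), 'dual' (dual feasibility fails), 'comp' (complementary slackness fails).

Gradient of f: grad f(x) = Q x + c = (6, 3)
Constraint values g_i(x) = a_i^T x - b_i:
  g_1((-1, 2)) = -3
  g_2((-1, 2)) = 0
Stationarity residual: grad f(x) + sum_i lambda_i a_i = (0, 0)
  -> stationarity OK
Primal feasibility (all g_i <= 0): OK
Dual feasibility (all lambda_i >= 0): OK
Complementary slackness (lambda_i * g_i(x) = 0 for all i): FAILS

Verdict: the first failing condition is complementary_slackness -> comp.

comp


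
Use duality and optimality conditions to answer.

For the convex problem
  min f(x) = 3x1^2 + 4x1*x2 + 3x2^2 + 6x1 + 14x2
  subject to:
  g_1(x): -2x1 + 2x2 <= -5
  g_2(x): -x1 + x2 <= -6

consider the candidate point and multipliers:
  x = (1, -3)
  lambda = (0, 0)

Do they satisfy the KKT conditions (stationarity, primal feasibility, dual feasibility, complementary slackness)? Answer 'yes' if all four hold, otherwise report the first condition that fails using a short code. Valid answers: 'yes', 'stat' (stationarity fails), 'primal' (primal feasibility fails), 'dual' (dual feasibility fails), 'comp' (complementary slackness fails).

Gradient of f: grad f(x) = Q x + c = (0, 0)
Constraint values g_i(x) = a_i^T x - b_i:
  g_1((1, -3)) = -3
  g_2((1, -3)) = 2
Stationarity residual: grad f(x) + sum_i lambda_i a_i = (0, 0)
  -> stationarity OK
Primal feasibility (all g_i <= 0): FAILS
Dual feasibility (all lambda_i >= 0): OK
Complementary slackness (lambda_i * g_i(x) = 0 for all i): OK

Verdict: the first failing condition is primal_feasibility -> primal.

primal


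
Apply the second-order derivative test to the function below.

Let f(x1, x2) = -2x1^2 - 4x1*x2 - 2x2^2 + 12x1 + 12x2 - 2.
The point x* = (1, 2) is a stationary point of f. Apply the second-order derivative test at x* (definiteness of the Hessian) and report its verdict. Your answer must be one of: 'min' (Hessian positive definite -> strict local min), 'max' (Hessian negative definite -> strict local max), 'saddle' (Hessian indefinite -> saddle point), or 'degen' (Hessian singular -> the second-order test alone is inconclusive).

Compute the Hessian H = grad^2 f:
  H = [[-4, -4], [-4, -4]]
Verify stationarity: grad f(x*) = H x* + g = (0, 0).
Eigenvalues of H: -8, 0.
H has a zero eigenvalue (singular; negative semidefinite but not definite), so H is neither positive definite, negative definite, nor indefinite. The second-order test alone is inconclusive -> degen.
(Indeed, f is constant along the null direction of H through x*, so x* is not a strict local extremum.)

degen


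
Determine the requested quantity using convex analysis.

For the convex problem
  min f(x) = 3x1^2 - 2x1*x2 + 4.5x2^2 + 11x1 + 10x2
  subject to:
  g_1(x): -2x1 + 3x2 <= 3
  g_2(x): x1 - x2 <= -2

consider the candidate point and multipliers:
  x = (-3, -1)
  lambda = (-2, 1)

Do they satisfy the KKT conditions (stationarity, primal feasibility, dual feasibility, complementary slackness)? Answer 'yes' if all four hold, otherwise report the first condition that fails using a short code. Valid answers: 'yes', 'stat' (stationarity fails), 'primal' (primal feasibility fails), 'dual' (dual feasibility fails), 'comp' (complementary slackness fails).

Gradient of f: grad f(x) = Q x + c = (-5, 7)
Constraint values g_i(x) = a_i^T x - b_i:
  g_1((-3, -1)) = 0
  g_2((-3, -1)) = 0
Stationarity residual: grad f(x) + sum_i lambda_i a_i = (0, 0)
  -> stationarity OK
Primal feasibility (all g_i <= 0): OK
Dual feasibility (all lambda_i >= 0): FAILS
Complementary slackness (lambda_i * g_i(x) = 0 for all i): OK

Verdict: the first failing condition is dual_feasibility -> dual.

dual


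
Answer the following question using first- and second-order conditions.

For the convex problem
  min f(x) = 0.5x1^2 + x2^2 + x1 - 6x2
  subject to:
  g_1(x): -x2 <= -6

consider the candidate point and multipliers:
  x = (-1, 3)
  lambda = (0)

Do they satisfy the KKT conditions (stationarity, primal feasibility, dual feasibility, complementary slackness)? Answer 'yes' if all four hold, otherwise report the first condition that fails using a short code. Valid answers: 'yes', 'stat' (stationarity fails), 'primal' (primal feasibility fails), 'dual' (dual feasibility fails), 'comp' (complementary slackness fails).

Gradient of f: grad f(x) = Q x + c = (0, 0)
Constraint values g_i(x) = a_i^T x - b_i:
  g_1((-1, 3)) = 3
Stationarity residual: grad f(x) + sum_i lambda_i a_i = (0, 0)
  -> stationarity OK
Primal feasibility (all g_i <= 0): FAILS
Dual feasibility (all lambda_i >= 0): OK
Complementary slackness (lambda_i * g_i(x) = 0 for all i): OK

Verdict: the first failing condition is primal_feasibility -> primal.

primal


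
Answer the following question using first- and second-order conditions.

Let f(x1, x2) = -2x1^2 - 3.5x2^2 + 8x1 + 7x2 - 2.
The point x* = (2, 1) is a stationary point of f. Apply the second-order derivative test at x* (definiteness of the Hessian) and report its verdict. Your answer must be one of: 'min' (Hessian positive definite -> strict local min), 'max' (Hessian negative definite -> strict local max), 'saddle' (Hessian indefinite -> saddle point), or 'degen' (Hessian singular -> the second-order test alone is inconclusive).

Compute the Hessian H = grad^2 f:
  H = [[-4, 0], [0, -7]]
Verify stationarity: grad f(x*) = H x* + g = (0, 0).
Eigenvalues of H: -7, -4.
Both eigenvalues < 0, so H is negative definite -> x* is a strict local max.

max


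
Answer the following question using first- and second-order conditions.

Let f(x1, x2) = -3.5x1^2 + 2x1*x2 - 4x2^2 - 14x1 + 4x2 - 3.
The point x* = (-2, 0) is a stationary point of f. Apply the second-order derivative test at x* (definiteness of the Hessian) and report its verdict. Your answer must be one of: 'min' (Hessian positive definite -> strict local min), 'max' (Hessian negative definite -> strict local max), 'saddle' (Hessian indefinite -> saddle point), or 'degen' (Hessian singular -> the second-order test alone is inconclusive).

Compute the Hessian H = grad^2 f:
  H = [[-7, 2], [2, -8]]
Verify stationarity: grad f(x*) = H x* + g = (0, 0).
Eigenvalues of H: -9.5616, -5.4384.
Both eigenvalues < 0, so H is negative definite -> x* is a strict local max.

max


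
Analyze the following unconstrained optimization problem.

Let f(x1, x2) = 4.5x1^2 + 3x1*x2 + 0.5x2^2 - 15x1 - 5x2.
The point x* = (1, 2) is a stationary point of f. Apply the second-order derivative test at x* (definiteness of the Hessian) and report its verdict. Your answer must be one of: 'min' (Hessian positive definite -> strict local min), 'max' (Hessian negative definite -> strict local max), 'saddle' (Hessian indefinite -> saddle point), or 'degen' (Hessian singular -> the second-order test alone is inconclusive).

Compute the Hessian H = grad^2 f:
  H = [[9, 3], [3, 1]]
Verify stationarity: grad f(x*) = H x* + g = (0, 0).
Eigenvalues of H: 0, 10.
H has a zero eigenvalue (singular; positive semidefinite but not definite), so H is neither positive definite, negative definite, nor indefinite. The second-order test alone is inconclusive -> degen.
(Indeed, f is constant along the null direction of H through x*, so x* is not a strict local extremum.)

degen


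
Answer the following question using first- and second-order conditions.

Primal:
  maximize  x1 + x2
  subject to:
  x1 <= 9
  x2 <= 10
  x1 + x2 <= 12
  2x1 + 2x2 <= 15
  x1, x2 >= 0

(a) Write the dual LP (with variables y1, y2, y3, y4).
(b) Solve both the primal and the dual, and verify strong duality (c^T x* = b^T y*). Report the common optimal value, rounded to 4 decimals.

The standard primal-dual pair for 'max c^T x s.t. A x <= b, x >= 0' is:
  Dual:  min b^T y  s.t.  A^T y >= c,  y >= 0.

So the dual LP is:
  minimize  9y1 + 10y2 + 12y3 + 15y4
  subject to:
    y1 + y3 + 2y4 >= 1
    y2 + y3 + 2y4 >= 1
    y1, y2, y3, y4 >= 0

Solving the primal: x* = (7.5, 0).
  primal value c^T x* = 7.5.
Solving the dual: y* = (0, 0, 0, 0.5).
  dual value b^T y* = 7.5.
Strong duality: c^T x* = b^T y*. Confirmed.

7.5


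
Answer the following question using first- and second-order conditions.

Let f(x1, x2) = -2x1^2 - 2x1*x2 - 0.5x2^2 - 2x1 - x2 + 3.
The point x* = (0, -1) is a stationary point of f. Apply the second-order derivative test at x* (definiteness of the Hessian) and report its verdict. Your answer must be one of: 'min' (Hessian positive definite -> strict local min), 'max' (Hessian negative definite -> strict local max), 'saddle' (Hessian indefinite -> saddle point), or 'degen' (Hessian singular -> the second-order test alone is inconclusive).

Compute the Hessian H = grad^2 f:
  H = [[-4, -2], [-2, -1]]
Verify stationarity: grad f(x*) = H x* + g = (0, 0).
Eigenvalues of H: -5, 0.
H has a zero eigenvalue (singular; negative semidefinite but not definite), so H is neither positive definite, negative definite, nor indefinite. The second-order test alone is inconclusive -> degen.
(Indeed, f is constant along the null direction of H through x*, so x* is not a strict local extremum.)

degen


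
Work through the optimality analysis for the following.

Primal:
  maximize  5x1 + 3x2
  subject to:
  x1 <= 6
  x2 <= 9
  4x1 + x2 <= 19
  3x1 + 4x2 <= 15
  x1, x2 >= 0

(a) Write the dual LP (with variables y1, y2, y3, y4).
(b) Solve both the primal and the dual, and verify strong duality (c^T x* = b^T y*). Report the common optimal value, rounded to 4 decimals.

The standard primal-dual pair for 'max c^T x s.t. A x <= b, x >= 0' is:
  Dual:  min b^T y  s.t.  A^T y >= c,  y >= 0.

So the dual LP is:
  minimize  6y1 + 9y2 + 19y3 + 15y4
  subject to:
    y1 + 4y3 + 3y4 >= 5
    y2 + y3 + 4y4 >= 3
    y1, y2, y3, y4 >= 0

Solving the primal: x* = (4.6923, 0.2308).
  primal value c^T x* = 24.1538.
Solving the dual: y* = (0, 0, 0.8462, 0.5385).
  dual value b^T y* = 24.1538.
Strong duality: c^T x* = b^T y*. Confirmed.

24.1538


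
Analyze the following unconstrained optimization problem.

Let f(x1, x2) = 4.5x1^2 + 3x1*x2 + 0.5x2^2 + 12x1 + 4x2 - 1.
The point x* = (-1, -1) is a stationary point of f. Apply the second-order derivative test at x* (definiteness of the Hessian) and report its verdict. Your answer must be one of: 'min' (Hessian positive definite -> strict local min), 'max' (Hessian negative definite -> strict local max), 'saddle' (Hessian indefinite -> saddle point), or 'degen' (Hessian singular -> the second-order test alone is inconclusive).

Compute the Hessian H = grad^2 f:
  H = [[9, 3], [3, 1]]
Verify stationarity: grad f(x*) = H x* + g = (0, 0).
Eigenvalues of H: 0, 10.
H has a zero eigenvalue (singular; positive semidefinite but not definite), so H is neither positive definite, negative definite, nor indefinite. The second-order test alone is inconclusive -> degen.
(Indeed, f is constant along the null direction of H through x*, so x* is not a strict local extremum.)

degen


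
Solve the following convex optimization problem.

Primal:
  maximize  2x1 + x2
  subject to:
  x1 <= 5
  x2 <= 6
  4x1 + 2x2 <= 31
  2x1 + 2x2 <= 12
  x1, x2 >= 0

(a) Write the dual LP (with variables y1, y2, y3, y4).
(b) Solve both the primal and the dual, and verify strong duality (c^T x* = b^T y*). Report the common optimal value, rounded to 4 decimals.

The standard primal-dual pair for 'max c^T x s.t. A x <= b, x >= 0' is:
  Dual:  min b^T y  s.t.  A^T y >= c,  y >= 0.

So the dual LP is:
  minimize  5y1 + 6y2 + 31y3 + 12y4
  subject to:
    y1 + 4y3 + 2y4 >= 2
    y2 + 2y3 + 2y4 >= 1
    y1, y2, y3, y4 >= 0

Solving the primal: x* = (5, 1).
  primal value c^T x* = 11.
Solving the dual: y* = (1, 0, 0, 0.5).
  dual value b^T y* = 11.
Strong duality: c^T x* = b^T y*. Confirmed.

11


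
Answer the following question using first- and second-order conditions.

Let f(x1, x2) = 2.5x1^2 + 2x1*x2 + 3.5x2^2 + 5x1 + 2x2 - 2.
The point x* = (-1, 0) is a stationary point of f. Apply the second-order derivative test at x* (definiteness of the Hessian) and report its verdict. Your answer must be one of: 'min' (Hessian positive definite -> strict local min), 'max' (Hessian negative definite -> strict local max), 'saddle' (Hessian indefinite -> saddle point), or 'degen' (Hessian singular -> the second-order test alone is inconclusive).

Compute the Hessian H = grad^2 f:
  H = [[5, 2], [2, 7]]
Verify stationarity: grad f(x*) = H x* + g = (0, 0).
Eigenvalues of H: 3.7639, 8.2361.
Both eigenvalues > 0, so H is positive definite -> x* is a strict local min.

min


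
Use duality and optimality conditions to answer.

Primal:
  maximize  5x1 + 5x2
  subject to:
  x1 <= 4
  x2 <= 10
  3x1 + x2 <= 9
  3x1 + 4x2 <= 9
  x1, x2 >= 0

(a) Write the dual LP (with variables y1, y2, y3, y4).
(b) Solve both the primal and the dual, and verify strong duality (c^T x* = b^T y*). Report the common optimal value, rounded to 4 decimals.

The standard primal-dual pair for 'max c^T x s.t. A x <= b, x >= 0' is:
  Dual:  min b^T y  s.t.  A^T y >= c,  y >= 0.

So the dual LP is:
  minimize  4y1 + 10y2 + 9y3 + 9y4
  subject to:
    y1 + 3y3 + 3y4 >= 5
    y2 + y3 + 4y4 >= 5
    y1, y2, y3, y4 >= 0

Solving the primal: x* = (3, 0).
  primal value c^T x* = 15.
Solving the dual: y* = (0, 0, 0, 1.6667).
  dual value b^T y* = 15.
Strong duality: c^T x* = b^T y*. Confirmed.

15


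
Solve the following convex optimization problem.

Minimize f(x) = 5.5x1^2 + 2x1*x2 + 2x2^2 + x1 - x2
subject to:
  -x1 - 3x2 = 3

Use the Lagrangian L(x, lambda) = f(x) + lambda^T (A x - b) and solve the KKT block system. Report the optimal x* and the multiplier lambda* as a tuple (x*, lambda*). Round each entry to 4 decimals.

Form the Lagrangian:
  L(x, lambda) = (1/2) x^T Q x + c^T x + lambda^T (A x - b)
Stationarity (grad_x L = 0): Q x + c + A^T lambda = 0.
Primal feasibility: A x = b.

This gives the KKT block system:
  [ Q   A^T ] [ x     ]   [-c ]
  [ A    0  ] [ lambda ] = [ b ]

Solving the linear system:
  x*      = (-0.0659, -0.978)
  lambda* = (-1.6813)
  f(x*)   = 2.978

x* = (-0.0659, -0.978), lambda* = (-1.6813)


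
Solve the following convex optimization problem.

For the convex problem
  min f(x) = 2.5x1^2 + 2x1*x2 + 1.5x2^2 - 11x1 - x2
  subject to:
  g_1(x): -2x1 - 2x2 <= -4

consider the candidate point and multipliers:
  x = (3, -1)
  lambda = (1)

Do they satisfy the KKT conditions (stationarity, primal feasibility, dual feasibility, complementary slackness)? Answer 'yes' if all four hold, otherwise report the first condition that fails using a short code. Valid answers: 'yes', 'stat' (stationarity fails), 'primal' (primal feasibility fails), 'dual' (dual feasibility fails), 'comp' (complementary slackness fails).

Gradient of f: grad f(x) = Q x + c = (2, 2)
Constraint values g_i(x) = a_i^T x - b_i:
  g_1((3, -1)) = 0
Stationarity residual: grad f(x) + sum_i lambda_i a_i = (0, 0)
  -> stationarity OK
Primal feasibility (all g_i <= 0): OK
Dual feasibility (all lambda_i >= 0): OK
Complementary slackness (lambda_i * g_i(x) = 0 for all i): OK

Verdict: yes, KKT holds.

yes


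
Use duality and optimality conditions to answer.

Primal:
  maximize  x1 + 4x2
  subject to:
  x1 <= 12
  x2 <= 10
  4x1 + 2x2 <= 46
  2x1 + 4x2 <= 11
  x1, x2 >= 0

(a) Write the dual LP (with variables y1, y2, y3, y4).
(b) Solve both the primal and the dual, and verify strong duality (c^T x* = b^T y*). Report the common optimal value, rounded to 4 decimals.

The standard primal-dual pair for 'max c^T x s.t. A x <= b, x >= 0' is:
  Dual:  min b^T y  s.t.  A^T y >= c,  y >= 0.

So the dual LP is:
  minimize  12y1 + 10y2 + 46y3 + 11y4
  subject to:
    y1 + 4y3 + 2y4 >= 1
    y2 + 2y3 + 4y4 >= 4
    y1, y2, y3, y4 >= 0

Solving the primal: x* = (0, 2.75).
  primal value c^T x* = 11.
Solving the dual: y* = (0, 0, 0, 1).
  dual value b^T y* = 11.
Strong duality: c^T x* = b^T y*. Confirmed.

11


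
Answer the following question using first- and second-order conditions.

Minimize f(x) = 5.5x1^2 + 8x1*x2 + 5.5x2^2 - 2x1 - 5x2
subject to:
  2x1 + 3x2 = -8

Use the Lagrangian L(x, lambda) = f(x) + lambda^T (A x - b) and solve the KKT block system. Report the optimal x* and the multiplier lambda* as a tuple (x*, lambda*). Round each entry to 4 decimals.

Form the Lagrangian:
  L(x, lambda) = (1/2) x^T Q x + c^T x + lambda^T (A x - b)
Stationarity (grad_x L = 0): Q x + c + A^T lambda = 0.
Primal feasibility: A x = b.

This gives the KKT block system:
  [ Q   A^T ] [ x     ]   [-c ]
  [ A    0  ] [ lambda ] = [ b ]

Solving the linear system:
  x*      = (0.0851, -2.7234)
  lambda* = (11.4255)
  f(x*)   = 52.4255

x* = (0.0851, -2.7234), lambda* = (11.4255)
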